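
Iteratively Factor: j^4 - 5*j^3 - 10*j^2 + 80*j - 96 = (j - 3)*(j^3 - 2*j^2 - 16*j + 32) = (j - 3)*(j + 4)*(j^2 - 6*j + 8) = (j - 4)*(j - 3)*(j + 4)*(j - 2)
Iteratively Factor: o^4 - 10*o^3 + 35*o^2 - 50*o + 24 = (o - 1)*(o^3 - 9*o^2 + 26*o - 24) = (o - 3)*(o - 1)*(o^2 - 6*o + 8) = (o - 4)*(o - 3)*(o - 1)*(o - 2)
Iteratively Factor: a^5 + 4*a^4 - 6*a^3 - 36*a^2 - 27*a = (a + 3)*(a^4 + a^3 - 9*a^2 - 9*a) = (a + 1)*(a + 3)*(a^3 - 9*a) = a*(a + 1)*(a + 3)*(a^2 - 9) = a*(a + 1)*(a + 3)^2*(a - 3)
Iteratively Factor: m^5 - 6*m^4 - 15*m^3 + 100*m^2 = (m - 5)*(m^4 - m^3 - 20*m^2) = m*(m - 5)*(m^3 - m^2 - 20*m) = m*(m - 5)^2*(m^2 + 4*m) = m^2*(m - 5)^2*(m + 4)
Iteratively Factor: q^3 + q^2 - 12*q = (q - 3)*(q^2 + 4*q) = q*(q - 3)*(q + 4)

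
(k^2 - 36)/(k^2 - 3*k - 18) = (k + 6)/(k + 3)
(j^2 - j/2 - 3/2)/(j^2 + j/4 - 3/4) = 2*(2*j - 3)/(4*j - 3)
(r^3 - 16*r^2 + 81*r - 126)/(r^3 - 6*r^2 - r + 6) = (r^2 - 10*r + 21)/(r^2 - 1)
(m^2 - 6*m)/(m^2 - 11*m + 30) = m/(m - 5)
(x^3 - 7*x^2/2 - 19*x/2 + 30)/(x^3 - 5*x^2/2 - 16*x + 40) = (x + 3)/(x + 4)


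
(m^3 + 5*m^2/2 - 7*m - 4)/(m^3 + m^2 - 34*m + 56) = (m^2 + 9*m/2 + 2)/(m^2 + 3*m - 28)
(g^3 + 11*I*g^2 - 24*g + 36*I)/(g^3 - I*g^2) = 1 + 12*I/g - 36/g^2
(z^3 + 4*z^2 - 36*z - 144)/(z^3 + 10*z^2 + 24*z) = (z - 6)/z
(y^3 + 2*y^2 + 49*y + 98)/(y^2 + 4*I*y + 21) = (y^2 + y*(2 - 7*I) - 14*I)/(y - 3*I)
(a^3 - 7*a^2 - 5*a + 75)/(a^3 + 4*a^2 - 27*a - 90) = (a - 5)/(a + 6)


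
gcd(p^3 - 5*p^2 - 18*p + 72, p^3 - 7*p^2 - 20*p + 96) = p^2 + p - 12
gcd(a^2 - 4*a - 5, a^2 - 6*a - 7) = a + 1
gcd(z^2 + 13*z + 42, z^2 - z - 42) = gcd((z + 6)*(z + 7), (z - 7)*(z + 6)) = z + 6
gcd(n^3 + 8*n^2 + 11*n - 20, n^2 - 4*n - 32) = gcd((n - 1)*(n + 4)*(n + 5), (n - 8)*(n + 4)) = n + 4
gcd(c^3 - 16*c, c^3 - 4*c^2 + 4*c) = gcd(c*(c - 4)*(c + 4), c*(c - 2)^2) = c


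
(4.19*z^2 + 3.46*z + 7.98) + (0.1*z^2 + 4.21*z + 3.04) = 4.29*z^2 + 7.67*z + 11.02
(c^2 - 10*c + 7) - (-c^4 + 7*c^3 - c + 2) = c^4 - 7*c^3 + c^2 - 9*c + 5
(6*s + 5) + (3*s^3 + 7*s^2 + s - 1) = 3*s^3 + 7*s^2 + 7*s + 4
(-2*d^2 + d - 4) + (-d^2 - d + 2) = -3*d^2 - 2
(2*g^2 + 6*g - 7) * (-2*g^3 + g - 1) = -4*g^5 - 12*g^4 + 16*g^3 + 4*g^2 - 13*g + 7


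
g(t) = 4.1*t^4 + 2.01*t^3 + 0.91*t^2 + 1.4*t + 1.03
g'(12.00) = 29230.76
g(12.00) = 88639.75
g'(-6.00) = -3334.84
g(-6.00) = 4904.83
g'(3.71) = 928.61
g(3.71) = 898.14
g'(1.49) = 71.75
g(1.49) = 31.99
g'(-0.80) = -4.59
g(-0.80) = 1.14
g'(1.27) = 47.03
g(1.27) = 19.06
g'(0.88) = 18.85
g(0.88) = 6.80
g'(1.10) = 32.53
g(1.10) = 12.35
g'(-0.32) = 0.90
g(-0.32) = 0.65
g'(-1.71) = -66.08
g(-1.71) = 26.30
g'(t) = 16.4*t^3 + 6.03*t^2 + 1.82*t + 1.4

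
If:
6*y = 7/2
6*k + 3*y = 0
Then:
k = -7/24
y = 7/12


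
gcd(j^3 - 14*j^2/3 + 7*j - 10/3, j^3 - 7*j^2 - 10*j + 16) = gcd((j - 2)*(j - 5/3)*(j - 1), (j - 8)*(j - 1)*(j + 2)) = j - 1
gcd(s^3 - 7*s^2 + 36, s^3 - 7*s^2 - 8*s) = 1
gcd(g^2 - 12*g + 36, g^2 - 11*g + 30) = g - 6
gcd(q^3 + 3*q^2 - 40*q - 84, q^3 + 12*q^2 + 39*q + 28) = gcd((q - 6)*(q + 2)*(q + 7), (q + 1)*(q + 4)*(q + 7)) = q + 7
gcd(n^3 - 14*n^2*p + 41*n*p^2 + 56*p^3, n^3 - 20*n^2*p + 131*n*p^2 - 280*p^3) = n^2 - 15*n*p + 56*p^2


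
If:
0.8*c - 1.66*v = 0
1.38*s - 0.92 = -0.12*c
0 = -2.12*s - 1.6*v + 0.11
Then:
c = -2.22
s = 0.86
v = -1.07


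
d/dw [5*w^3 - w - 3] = 15*w^2 - 1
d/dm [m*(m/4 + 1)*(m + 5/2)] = 3*m^2/4 + 13*m/4 + 5/2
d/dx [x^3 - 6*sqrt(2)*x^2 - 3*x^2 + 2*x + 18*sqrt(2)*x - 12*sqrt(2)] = 3*x^2 - 12*sqrt(2)*x - 6*x + 2 + 18*sqrt(2)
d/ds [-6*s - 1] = -6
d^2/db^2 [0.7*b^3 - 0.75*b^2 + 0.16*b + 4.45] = 4.2*b - 1.5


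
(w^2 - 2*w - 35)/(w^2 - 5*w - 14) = (w + 5)/(w + 2)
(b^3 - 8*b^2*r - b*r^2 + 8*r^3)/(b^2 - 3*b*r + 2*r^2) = (-b^2 + 7*b*r + 8*r^2)/(-b + 2*r)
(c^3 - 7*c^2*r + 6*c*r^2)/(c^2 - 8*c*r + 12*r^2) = c*(-c + r)/(-c + 2*r)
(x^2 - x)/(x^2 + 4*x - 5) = x/(x + 5)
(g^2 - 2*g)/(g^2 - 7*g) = (g - 2)/(g - 7)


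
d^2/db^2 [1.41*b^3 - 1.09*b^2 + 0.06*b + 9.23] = 8.46*b - 2.18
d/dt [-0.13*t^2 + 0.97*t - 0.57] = 0.97 - 0.26*t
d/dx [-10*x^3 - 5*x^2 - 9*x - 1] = -30*x^2 - 10*x - 9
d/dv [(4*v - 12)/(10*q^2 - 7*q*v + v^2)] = 4*(10*q^2 - 7*q*v + v^2 + (7*q - 2*v)*(v - 3))/(10*q^2 - 7*q*v + v^2)^2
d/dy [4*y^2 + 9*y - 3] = 8*y + 9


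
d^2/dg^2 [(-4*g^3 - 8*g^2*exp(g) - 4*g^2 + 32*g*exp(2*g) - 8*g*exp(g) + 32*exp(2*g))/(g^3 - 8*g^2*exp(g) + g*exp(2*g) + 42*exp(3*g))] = 8*(-5*g^8*exp(g) - 22*g^7*exp(2*g) + 5*g^7*exp(g) + 111*g^6*exp(3*g) + 22*g^6*exp(2*g) + 10*g^6*exp(g) - g^6 + 1112*g^5*exp(4*g) - 111*g^5*exp(3*g) - 27*g^5*exp(2*g) - 6*g^5*exp(g) - 3728*g^4*exp(5*g) - 1112*g^4*exp(4*g) - 66*g^4*exp(3*g) + 99*g^4*exp(2*g) + 3728*g^3*exp(5*g) - 739*g^3*exp(4*g) - 352*g^3*exp(3*g) - 7224*g^2*exp(7*g) + 4158*g^2*exp(5*g) + 1056*g^2*exp(4*g) + 7056*g*exp(8*g) + 7224*g*exp(7*g) - 2772*g*exp(6*g) - 3216*g*exp(5*g) - 7056*exp(8*g) + 3864*exp(7*g) + 1016*exp(6*g))/(g^9 - 24*g^8*exp(g) + 195*g^7*exp(2*g) - 434*g^6*exp(3*g) - 1821*g^5*exp(4*g) + 8292*g^4*exp(5*g) + 3277*g^3*exp(6*g) - 42210*g^2*exp(7*g) + 5292*g*exp(8*g) + 74088*exp(9*g))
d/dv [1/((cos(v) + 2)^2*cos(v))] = (3*cos(v) + 2)*sin(v)/((cos(v) + 2)^3*cos(v)^2)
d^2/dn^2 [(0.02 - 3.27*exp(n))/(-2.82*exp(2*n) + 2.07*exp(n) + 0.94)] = (26.004348*exp(4*n) + 18.452106*exp(3*n) + 52.35894*exp(2*n) - 6.660528*exp(n) + 2.928288)*exp(n)/(22.425768*exp(6*n) - 49.384404*exp(5*n) + 13.824486*exp(4*n) + 24.053193*exp(3*n) - 4.608162*exp(2*n) - 5.487156*exp(n) - 0.830584)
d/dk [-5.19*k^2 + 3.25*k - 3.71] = 3.25 - 10.38*k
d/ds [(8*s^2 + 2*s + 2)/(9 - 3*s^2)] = 2*(s^2 + 26*s + 3)/(3*(s^4 - 6*s^2 + 9))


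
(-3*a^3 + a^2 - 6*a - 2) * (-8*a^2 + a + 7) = 24*a^5 - 11*a^4 + 28*a^3 + 17*a^2 - 44*a - 14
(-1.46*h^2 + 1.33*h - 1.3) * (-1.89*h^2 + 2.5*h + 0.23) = 2.7594*h^4 - 6.1637*h^3 + 5.4462*h^2 - 2.9441*h - 0.299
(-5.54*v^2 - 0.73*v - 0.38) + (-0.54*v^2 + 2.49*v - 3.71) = -6.08*v^2 + 1.76*v - 4.09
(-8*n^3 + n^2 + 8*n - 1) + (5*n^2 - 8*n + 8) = -8*n^3 + 6*n^2 + 7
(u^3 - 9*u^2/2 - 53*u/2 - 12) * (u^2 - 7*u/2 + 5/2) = u^5 - 8*u^4 - 33*u^3/4 + 139*u^2/2 - 97*u/4 - 30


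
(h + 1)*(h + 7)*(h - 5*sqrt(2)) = h^3 - 5*sqrt(2)*h^2 + 8*h^2 - 40*sqrt(2)*h + 7*h - 35*sqrt(2)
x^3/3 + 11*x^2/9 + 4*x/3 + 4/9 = (x/3 + 1/3)*(x + 2/3)*(x + 2)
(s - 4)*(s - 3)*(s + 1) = s^3 - 6*s^2 + 5*s + 12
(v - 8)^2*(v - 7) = v^3 - 23*v^2 + 176*v - 448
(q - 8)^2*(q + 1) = q^3 - 15*q^2 + 48*q + 64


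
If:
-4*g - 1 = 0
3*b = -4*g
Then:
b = 1/3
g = -1/4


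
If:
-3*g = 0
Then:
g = 0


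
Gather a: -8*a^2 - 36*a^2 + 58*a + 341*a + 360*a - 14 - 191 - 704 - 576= -44*a^2 + 759*a - 1485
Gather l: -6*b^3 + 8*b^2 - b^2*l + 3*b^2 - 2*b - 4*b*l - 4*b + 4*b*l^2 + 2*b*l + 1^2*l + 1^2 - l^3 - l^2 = -6*b^3 + 11*b^2 - 6*b - l^3 + l^2*(4*b - 1) + l*(-b^2 - 2*b + 1) + 1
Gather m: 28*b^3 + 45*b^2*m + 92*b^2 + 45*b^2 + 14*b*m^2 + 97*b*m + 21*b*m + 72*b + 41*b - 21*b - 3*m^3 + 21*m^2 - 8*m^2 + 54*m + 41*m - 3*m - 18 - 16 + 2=28*b^3 + 137*b^2 + 92*b - 3*m^3 + m^2*(14*b + 13) + m*(45*b^2 + 118*b + 92) - 32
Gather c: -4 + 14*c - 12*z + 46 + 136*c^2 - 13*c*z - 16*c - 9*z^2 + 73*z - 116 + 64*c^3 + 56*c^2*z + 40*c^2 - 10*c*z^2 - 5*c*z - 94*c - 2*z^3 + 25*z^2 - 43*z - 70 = 64*c^3 + c^2*(56*z + 176) + c*(-10*z^2 - 18*z - 96) - 2*z^3 + 16*z^2 + 18*z - 144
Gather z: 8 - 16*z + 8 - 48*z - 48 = -64*z - 32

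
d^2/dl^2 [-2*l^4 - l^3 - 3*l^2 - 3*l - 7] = -24*l^2 - 6*l - 6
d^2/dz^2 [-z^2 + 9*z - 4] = -2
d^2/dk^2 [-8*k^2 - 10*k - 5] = -16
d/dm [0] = 0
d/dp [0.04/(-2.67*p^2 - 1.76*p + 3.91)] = (0.2136*p + 0.0704)/(2.67*p^2 + 1.76*p - 3.91)^2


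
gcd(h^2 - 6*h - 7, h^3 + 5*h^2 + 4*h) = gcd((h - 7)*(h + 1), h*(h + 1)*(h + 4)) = h + 1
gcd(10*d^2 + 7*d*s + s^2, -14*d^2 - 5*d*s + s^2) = 2*d + s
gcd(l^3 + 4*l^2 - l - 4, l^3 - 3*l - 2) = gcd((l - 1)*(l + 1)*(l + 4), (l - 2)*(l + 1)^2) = l + 1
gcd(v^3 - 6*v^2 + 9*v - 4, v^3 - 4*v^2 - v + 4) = v^2 - 5*v + 4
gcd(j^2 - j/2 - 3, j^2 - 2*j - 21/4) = j + 3/2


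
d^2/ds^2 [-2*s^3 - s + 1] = -12*s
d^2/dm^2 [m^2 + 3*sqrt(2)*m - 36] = 2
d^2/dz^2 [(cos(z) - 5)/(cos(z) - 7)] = 2*(sin(z)^2 - 7*cos(z) + 1)/(cos(z) - 7)^3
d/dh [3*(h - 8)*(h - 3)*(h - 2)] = 9*h^2 - 78*h + 138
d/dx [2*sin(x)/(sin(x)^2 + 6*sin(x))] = -2*cos(x)/(sin(x) + 6)^2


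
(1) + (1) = 2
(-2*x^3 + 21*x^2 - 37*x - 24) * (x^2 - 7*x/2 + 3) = -2*x^5 + 28*x^4 - 233*x^3/2 + 337*x^2/2 - 27*x - 72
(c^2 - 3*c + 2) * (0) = 0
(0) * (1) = 0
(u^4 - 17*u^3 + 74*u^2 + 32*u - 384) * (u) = u^5 - 17*u^4 + 74*u^3 + 32*u^2 - 384*u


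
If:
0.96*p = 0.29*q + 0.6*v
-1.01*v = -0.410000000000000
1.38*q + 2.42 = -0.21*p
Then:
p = -0.26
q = -1.71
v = 0.41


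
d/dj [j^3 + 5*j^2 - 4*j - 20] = 3*j^2 + 10*j - 4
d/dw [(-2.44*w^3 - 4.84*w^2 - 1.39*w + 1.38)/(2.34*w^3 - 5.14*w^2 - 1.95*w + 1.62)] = (23.8672*w^4 + 16.0212*w^3 - 19.2526*w^2 - 1.4952*w + 0.4392)/(5.4756*w^6 - 24.0552*w^5 + 17.2936*w^4 + 27.6276*w^3 - 12.8511*w^2 - 6.318*w + 2.6244)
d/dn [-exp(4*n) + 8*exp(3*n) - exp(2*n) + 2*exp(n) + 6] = 2*(-2*exp(3*n) + 12*exp(2*n) - exp(n) + 1)*exp(n)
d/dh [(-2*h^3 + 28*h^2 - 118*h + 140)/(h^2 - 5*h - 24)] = 2*(-h^4 + 10*h^3 + 61*h^2 - 812*h + 1766)/(h^4 - 10*h^3 - 23*h^2 + 240*h + 576)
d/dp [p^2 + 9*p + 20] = 2*p + 9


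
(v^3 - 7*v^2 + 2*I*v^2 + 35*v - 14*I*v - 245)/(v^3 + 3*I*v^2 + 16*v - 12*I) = (v^3 + v^2*(-7 + 2*I) + v*(35 - 14*I) - 245)/(v^3 + 3*I*v^2 + 16*v - 12*I)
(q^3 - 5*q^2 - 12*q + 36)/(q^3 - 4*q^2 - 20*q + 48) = (q + 3)/(q + 4)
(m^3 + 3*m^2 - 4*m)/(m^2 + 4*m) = m - 1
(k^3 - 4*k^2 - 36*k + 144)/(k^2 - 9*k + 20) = (k^2 - 36)/(k - 5)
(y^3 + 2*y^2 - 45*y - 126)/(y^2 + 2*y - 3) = (y^2 - y - 42)/(y - 1)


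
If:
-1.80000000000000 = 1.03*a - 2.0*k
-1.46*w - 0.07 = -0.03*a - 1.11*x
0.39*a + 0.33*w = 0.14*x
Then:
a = 0.0398757120662869 - 0.279475228724322*x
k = 0.920535991714138 - 0.143929742793026*x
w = 0.754531330916623*x - 0.0471258415328845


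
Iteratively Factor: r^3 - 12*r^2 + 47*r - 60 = (r - 5)*(r^2 - 7*r + 12) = (r - 5)*(r - 4)*(r - 3)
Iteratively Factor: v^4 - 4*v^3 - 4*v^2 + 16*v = (v)*(v^3 - 4*v^2 - 4*v + 16) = v*(v + 2)*(v^2 - 6*v + 8) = v*(v - 2)*(v + 2)*(v - 4)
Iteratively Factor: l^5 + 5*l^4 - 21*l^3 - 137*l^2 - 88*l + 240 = (l + 4)*(l^4 + l^3 - 25*l^2 - 37*l + 60) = (l - 5)*(l + 4)*(l^3 + 6*l^2 + 5*l - 12) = (l - 5)*(l - 1)*(l + 4)*(l^2 + 7*l + 12) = (l - 5)*(l - 1)*(l + 3)*(l + 4)*(l + 4)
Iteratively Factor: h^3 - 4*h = (h)*(h^2 - 4) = h*(h - 2)*(h + 2)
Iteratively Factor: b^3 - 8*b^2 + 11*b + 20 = (b - 4)*(b^2 - 4*b - 5) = (b - 5)*(b - 4)*(b + 1)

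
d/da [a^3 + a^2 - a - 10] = 3*a^2 + 2*a - 1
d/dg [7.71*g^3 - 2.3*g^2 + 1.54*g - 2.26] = 23.13*g^2 - 4.6*g + 1.54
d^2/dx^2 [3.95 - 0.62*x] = 0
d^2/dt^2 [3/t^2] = 18/t^4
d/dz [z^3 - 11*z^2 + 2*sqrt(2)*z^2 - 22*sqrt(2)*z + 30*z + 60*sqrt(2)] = 3*z^2 - 22*z + 4*sqrt(2)*z - 22*sqrt(2) + 30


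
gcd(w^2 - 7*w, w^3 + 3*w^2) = w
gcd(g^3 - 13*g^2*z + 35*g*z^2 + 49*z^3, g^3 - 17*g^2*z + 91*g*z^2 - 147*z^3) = g^2 - 14*g*z + 49*z^2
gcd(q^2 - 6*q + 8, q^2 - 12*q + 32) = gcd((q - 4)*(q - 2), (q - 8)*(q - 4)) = q - 4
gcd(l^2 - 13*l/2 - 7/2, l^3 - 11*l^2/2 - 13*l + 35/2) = l - 7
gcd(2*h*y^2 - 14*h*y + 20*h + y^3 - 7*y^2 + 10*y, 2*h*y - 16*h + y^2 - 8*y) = 2*h + y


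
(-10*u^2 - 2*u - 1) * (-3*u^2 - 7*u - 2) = 30*u^4 + 76*u^3 + 37*u^2 + 11*u + 2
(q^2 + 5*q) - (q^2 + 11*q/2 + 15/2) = -q/2 - 15/2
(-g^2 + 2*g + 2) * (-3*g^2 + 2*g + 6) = 3*g^4 - 8*g^3 - 8*g^2 + 16*g + 12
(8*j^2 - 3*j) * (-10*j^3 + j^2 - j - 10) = -80*j^5 + 38*j^4 - 11*j^3 - 77*j^2 + 30*j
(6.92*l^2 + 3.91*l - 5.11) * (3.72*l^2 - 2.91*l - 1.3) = 25.7424*l^4 - 5.592*l^3 - 39.3833*l^2 + 9.7871*l + 6.643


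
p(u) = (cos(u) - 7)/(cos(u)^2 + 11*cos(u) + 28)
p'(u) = (2*sin(u)*cos(u) + 11*sin(u))*(cos(u) - 7)/(cos(u)^2 + 11*cos(u) + 28)^2 - sin(u)/(cos(u)^2 + 11*cos(u) + 28) = (cos(u)^2 - 14*cos(u) - 105)*sin(u)/(cos(u)^2 + 11*cos(u) + 28)^2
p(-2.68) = -0.42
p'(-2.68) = 0.11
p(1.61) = -0.26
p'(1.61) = -0.14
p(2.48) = -0.39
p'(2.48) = -0.14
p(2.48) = -0.39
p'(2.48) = -0.14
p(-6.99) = -0.17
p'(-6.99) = 0.05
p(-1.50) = -0.24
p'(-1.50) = 0.13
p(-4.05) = -0.35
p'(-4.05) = -0.16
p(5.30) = -0.19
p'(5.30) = 0.08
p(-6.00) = -0.15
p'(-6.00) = -0.02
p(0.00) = -0.15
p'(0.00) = 0.00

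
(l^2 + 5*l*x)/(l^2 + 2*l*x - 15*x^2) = l/(l - 3*x)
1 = 1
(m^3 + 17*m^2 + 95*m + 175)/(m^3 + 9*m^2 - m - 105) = (m + 5)/(m - 3)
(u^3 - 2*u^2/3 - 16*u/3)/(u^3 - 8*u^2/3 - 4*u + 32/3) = u/(u - 2)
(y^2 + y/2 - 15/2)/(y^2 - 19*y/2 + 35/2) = (y + 3)/(y - 7)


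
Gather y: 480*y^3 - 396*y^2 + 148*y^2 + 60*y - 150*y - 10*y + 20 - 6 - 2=480*y^3 - 248*y^2 - 100*y + 12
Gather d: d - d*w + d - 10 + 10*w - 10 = d*(2 - w) + 10*w - 20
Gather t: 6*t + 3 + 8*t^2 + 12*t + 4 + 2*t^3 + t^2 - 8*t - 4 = 2*t^3 + 9*t^2 + 10*t + 3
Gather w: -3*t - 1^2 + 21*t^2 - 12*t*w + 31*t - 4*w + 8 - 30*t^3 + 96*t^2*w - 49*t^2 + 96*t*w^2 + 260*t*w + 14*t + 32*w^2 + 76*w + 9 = -30*t^3 - 28*t^2 + 42*t + w^2*(96*t + 32) + w*(96*t^2 + 248*t + 72) + 16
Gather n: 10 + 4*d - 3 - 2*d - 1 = 2*d + 6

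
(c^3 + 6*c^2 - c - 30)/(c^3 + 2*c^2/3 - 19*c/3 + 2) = 3*(c + 5)/(3*c - 1)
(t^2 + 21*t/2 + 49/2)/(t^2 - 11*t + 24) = (2*t^2 + 21*t + 49)/(2*(t^2 - 11*t + 24))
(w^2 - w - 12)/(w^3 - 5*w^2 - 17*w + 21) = (w - 4)/(w^2 - 8*w + 7)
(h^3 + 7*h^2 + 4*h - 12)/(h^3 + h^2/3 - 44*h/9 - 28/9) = 9*(h^2 + 5*h - 6)/(9*h^2 - 15*h - 14)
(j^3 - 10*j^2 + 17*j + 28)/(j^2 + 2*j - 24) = (j^2 - 6*j - 7)/(j + 6)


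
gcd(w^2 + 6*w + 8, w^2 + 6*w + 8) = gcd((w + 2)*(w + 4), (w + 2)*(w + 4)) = w^2 + 6*w + 8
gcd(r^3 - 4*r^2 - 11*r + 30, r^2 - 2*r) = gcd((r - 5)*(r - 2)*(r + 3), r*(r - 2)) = r - 2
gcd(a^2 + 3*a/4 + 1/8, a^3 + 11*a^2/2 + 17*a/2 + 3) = a + 1/2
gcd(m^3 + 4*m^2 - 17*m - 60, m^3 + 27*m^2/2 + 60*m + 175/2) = m + 5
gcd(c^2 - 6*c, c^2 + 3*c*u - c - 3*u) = 1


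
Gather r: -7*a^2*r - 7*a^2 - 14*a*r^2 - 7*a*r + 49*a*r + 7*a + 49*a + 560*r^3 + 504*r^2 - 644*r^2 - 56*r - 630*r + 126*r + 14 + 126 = -7*a^2 + 56*a + 560*r^3 + r^2*(-14*a - 140) + r*(-7*a^2 + 42*a - 560) + 140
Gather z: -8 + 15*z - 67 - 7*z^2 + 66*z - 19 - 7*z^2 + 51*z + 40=-14*z^2 + 132*z - 54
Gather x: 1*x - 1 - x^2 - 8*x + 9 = -x^2 - 7*x + 8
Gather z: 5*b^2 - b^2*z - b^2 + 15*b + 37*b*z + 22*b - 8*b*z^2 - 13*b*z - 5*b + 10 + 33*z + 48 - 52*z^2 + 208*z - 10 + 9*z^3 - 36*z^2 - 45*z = 4*b^2 + 32*b + 9*z^3 + z^2*(-8*b - 88) + z*(-b^2 + 24*b + 196) + 48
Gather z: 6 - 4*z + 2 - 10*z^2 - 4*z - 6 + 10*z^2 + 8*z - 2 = 0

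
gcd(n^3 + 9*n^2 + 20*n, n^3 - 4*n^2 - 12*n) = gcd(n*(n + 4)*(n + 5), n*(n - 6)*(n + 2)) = n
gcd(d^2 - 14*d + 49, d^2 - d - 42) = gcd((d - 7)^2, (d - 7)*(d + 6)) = d - 7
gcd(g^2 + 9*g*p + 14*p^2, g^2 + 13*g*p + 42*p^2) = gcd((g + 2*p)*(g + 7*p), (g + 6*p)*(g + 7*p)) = g + 7*p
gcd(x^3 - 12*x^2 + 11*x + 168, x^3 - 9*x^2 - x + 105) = x^2 - 4*x - 21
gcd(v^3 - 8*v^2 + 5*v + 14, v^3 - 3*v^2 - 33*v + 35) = v - 7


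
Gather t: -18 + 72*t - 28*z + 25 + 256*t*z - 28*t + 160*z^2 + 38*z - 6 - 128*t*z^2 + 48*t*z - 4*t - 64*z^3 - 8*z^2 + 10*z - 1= t*(-128*z^2 + 304*z + 40) - 64*z^3 + 152*z^2 + 20*z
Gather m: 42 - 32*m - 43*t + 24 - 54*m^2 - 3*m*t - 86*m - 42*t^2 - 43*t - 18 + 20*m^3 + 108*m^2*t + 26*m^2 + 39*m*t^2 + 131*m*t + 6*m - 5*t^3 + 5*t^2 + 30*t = 20*m^3 + m^2*(108*t - 28) + m*(39*t^2 + 128*t - 112) - 5*t^3 - 37*t^2 - 56*t + 48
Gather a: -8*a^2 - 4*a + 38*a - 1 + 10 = -8*a^2 + 34*a + 9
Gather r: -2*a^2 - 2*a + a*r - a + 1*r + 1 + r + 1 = -2*a^2 - 3*a + r*(a + 2) + 2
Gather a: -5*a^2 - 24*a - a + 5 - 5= -5*a^2 - 25*a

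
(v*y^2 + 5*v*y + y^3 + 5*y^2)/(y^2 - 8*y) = (v*y + 5*v + y^2 + 5*y)/(y - 8)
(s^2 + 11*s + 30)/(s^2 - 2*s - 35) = (s + 6)/(s - 7)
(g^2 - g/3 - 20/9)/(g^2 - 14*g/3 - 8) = (g - 5/3)/(g - 6)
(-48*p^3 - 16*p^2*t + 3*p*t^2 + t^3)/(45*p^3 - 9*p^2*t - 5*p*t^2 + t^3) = (-16*p^2 + t^2)/(15*p^2 - 8*p*t + t^2)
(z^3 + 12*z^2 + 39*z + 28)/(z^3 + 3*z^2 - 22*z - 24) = (z^2 + 11*z + 28)/(z^2 + 2*z - 24)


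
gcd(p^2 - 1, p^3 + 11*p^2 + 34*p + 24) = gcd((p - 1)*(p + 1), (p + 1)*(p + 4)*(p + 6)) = p + 1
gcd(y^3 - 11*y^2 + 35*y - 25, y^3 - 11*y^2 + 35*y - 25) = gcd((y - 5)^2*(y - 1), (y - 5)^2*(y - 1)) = y^3 - 11*y^2 + 35*y - 25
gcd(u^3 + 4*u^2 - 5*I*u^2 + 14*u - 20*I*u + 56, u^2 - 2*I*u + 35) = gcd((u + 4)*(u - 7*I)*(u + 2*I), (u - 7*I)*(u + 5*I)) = u - 7*I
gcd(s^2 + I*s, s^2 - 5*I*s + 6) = s + I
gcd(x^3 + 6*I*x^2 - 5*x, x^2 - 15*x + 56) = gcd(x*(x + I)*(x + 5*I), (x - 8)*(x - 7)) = 1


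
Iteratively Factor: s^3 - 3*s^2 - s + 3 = (s - 3)*(s^2 - 1) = (s - 3)*(s + 1)*(s - 1)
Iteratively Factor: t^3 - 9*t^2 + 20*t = (t - 5)*(t^2 - 4*t) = t*(t - 5)*(t - 4)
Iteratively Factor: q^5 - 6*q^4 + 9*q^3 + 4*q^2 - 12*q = (q - 3)*(q^4 - 3*q^3 + 4*q) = (q - 3)*(q + 1)*(q^3 - 4*q^2 + 4*q) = (q - 3)*(q - 2)*(q + 1)*(q^2 - 2*q) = (q - 3)*(q - 2)^2*(q + 1)*(q)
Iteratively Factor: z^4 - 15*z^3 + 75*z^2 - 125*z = (z - 5)*(z^3 - 10*z^2 + 25*z) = (z - 5)^2*(z^2 - 5*z) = z*(z - 5)^2*(z - 5)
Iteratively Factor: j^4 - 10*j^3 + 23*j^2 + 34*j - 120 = (j - 5)*(j^3 - 5*j^2 - 2*j + 24) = (j - 5)*(j - 3)*(j^2 - 2*j - 8) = (j - 5)*(j - 4)*(j - 3)*(j + 2)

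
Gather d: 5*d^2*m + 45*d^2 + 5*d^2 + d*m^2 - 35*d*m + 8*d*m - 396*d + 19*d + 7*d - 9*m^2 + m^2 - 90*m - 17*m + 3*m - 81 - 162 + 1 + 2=d^2*(5*m + 50) + d*(m^2 - 27*m - 370) - 8*m^2 - 104*m - 240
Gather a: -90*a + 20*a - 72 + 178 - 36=70 - 70*a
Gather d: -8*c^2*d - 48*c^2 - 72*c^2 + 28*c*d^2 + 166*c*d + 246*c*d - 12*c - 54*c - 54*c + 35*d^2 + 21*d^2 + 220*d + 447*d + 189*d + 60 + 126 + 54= -120*c^2 - 120*c + d^2*(28*c + 56) + d*(-8*c^2 + 412*c + 856) + 240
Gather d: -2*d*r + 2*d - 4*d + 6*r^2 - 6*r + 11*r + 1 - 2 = d*(-2*r - 2) + 6*r^2 + 5*r - 1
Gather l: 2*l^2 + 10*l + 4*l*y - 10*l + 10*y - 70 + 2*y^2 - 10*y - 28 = 2*l^2 + 4*l*y + 2*y^2 - 98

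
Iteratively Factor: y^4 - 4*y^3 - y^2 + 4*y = (y + 1)*(y^3 - 5*y^2 + 4*y) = y*(y + 1)*(y^2 - 5*y + 4) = y*(y - 4)*(y + 1)*(y - 1)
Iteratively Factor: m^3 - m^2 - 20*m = (m)*(m^2 - m - 20) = m*(m - 5)*(m + 4)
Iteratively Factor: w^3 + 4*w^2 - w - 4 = (w + 1)*(w^2 + 3*w - 4) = (w - 1)*(w + 1)*(w + 4)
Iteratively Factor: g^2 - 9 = (g + 3)*(g - 3)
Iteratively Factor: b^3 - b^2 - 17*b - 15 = (b - 5)*(b^2 + 4*b + 3) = (b - 5)*(b + 3)*(b + 1)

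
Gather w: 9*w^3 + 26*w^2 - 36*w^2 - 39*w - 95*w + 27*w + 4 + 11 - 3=9*w^3 - 10*w^2 - 107*w + 12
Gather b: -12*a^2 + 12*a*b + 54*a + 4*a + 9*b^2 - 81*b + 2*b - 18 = -12*a^2 + 58*a + 9*b^2 + b*(12*a - 79) - 18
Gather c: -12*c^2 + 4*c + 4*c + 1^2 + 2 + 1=-12*c^2 + 8*c + 4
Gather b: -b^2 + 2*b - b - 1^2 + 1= -b^2 + b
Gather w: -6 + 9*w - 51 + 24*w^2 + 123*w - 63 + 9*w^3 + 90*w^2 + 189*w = 9*w^3 + 114*w^2 + 321*w - 120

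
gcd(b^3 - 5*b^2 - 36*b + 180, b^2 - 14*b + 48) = b - 6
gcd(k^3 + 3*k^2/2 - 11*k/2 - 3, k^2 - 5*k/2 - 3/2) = k + 1/2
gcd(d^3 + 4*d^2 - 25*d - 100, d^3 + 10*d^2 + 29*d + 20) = d^2 + 9*d + 20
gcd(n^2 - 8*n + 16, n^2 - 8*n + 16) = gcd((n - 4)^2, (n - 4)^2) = n^2 - 8*n + 16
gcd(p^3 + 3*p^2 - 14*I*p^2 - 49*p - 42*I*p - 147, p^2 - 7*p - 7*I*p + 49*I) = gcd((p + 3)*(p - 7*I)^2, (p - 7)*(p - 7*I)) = p - 7*I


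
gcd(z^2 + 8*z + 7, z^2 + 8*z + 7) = z^2 + 8*z + 7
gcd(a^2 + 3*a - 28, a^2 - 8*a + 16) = a - 4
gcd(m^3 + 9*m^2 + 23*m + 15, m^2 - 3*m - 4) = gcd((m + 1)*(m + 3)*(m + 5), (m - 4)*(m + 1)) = m + 1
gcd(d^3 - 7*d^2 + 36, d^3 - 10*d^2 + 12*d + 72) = d^2 - 4*d - 12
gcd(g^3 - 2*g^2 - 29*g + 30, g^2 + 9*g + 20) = g + 5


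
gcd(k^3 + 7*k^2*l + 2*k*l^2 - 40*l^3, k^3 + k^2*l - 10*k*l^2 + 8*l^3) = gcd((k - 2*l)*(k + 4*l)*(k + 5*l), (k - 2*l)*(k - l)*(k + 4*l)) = k^2 + 2*k*l - 8*l^2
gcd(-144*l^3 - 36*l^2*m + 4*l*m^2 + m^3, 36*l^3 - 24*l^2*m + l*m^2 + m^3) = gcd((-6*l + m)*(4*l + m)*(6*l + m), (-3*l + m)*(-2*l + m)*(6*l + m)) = 6*l + m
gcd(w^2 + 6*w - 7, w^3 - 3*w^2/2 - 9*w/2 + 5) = w - 1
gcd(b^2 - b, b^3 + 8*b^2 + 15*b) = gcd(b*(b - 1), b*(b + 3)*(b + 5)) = b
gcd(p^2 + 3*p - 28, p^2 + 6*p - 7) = p + 7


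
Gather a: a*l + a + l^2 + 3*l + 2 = a*(l + 1) + l^2 + 3*l + 2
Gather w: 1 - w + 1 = 2 - w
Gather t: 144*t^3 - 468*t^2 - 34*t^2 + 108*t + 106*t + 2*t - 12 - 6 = 144*t^3 - 502*t^2 + 216*t - 18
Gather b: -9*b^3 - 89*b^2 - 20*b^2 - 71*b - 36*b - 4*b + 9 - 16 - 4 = -9*b^3 - 109*b^2 - 111*b - 11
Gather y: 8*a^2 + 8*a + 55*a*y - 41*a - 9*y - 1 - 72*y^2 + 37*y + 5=8*a^2 - 33*a - 72*y^2 + y*(55*a + 28) + 4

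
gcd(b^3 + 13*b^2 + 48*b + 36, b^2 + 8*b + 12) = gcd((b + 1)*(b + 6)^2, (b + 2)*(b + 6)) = b + 6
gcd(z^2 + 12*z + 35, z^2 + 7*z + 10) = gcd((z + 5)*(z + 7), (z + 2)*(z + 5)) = z + 5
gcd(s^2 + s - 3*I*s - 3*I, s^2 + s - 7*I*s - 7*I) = s + 1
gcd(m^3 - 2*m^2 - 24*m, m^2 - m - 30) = m - 6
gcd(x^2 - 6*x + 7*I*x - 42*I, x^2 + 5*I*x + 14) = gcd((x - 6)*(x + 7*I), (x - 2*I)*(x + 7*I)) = x + 7*I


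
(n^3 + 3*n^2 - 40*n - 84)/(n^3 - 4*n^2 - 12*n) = (n + 7)/n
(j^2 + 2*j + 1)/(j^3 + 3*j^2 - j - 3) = (j + 1)/(j^2 + 2*j - 3)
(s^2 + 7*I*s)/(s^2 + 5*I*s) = (s + 7*I)/(s + 5*I)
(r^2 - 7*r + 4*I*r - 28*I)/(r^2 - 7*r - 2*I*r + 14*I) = (r + 4*I)/(r - 2*I)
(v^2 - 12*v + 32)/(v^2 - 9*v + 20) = (v - 8)/(v - 5)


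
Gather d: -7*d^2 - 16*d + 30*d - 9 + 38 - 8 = -7*d^2 + 14*d + 21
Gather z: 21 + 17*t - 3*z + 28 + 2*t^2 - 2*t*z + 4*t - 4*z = 2*t^2 + 21*t + z*(-2*t - 7) + 49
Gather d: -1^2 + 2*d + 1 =2*d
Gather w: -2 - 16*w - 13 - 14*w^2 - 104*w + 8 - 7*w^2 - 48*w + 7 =-21*w^2 - 168*w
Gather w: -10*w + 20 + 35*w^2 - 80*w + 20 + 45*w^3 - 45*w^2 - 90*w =45*w^3 - 10*w^2 - 180*w + 40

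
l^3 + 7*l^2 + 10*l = l*(l + 2)*(l + 5)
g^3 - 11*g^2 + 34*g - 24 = (g - 6)*(g - 4)*(g - 1)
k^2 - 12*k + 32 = (k - 8)*(k - 4)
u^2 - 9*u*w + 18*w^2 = (u - 6*w)*(u - 3*w)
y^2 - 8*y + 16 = (y - 4)^2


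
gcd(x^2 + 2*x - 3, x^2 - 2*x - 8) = 1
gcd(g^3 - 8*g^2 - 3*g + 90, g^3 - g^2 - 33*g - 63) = g + 3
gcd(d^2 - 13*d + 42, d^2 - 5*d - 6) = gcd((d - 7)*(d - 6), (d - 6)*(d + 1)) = d - 6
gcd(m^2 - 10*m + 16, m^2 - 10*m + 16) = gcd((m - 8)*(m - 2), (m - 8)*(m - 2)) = m^2 - 10*m + 16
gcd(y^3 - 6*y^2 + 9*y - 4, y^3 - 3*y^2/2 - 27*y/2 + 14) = y^2 - 5*y + 4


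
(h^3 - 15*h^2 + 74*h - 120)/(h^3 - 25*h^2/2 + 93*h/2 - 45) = 2*(h - 4)/(2*h - 3)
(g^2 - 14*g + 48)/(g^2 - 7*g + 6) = (g - 8)/(g - 1)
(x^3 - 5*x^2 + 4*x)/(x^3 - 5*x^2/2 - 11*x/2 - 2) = 2*x*(x - 1)/(2*x^2 + 3*x + 1)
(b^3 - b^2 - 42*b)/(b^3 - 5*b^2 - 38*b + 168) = b/(b - 4)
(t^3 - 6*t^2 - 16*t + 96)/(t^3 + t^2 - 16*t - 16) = (t - 6)/(t + 1)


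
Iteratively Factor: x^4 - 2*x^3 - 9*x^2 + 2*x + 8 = (x - 1)*(x^3 - x^2 - 10*x - 8) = (x - 1)*(x + 2)*(x^2 - 3*x - 4) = (x - 4)*(x - 1)*(x + 2)*(x + 1)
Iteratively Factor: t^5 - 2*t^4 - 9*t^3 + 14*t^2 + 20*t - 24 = (t + 2)*(t^4 - 4*t^3 - t^2 + 16*t - 12) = (t - 3)*(t + 2)*(t^3 - t^2 - 4*t + 4) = (t - 3)*(t + 2)^2*(t^2 - 3*t + 2) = (t - 3)*(t - 2)*(t + 2)^2*(t - 1)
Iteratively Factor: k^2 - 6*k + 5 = (k - 1)*(k - 5)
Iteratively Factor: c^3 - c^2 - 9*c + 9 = (c - 3)*(c^2 + 2*c - 3) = (c - 3)*(c - 1)*(c + 3)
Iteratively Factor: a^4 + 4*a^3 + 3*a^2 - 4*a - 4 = (a + 1)*(a^3 + 3*a^2 - 4) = (a + 1)*(a + 2)*(a^2 + a - 2) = (a + 1)*(a + 2)^2*(a - 1)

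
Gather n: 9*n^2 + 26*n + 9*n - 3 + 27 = 9*n^2 + 35*n + 24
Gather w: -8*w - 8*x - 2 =-8*w - 8*x - 2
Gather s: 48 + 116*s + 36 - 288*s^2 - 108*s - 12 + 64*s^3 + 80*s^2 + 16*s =64*s^3 - 208*s^2 + 24*s + 72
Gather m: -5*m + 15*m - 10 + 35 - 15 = 10*m + 10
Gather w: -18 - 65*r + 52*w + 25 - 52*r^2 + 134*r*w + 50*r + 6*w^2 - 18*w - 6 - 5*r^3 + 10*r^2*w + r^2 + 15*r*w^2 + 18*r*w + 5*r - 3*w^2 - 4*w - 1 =-5*r^3 - 51*r^2 - 10*r + w^2*(15*r + 3) + w*(10*r^2 + 152*r + 30)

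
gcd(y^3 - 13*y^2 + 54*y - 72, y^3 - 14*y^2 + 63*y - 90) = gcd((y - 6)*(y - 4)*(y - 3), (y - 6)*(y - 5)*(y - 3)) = y^2 - 9*y + 18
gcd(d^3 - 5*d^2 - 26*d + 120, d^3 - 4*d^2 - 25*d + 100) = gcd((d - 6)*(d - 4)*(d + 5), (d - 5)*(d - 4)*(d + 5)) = d^2 + d - 20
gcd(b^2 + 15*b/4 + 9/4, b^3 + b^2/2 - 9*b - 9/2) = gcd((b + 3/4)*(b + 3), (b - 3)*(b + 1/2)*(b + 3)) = b + 3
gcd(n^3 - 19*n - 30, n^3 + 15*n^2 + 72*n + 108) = n + 3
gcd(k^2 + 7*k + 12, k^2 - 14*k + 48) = 1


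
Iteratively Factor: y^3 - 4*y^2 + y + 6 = (y + 1)*(y^2 - 5*y + 6) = (y - 3)*(y + 1)*(y - 2)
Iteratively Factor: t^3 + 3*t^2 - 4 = (t + 2)*(t^2 + t - 2) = (t - 1)*(t + 2)*(t + 2)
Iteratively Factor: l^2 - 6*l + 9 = (l - 3)*(l - 3)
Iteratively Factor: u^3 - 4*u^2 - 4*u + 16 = (u + 2)*(u^2 - 6*u + 8) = (u - 2)*(u + 2)*(u - 4)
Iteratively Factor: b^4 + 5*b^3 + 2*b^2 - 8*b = (b + 2)*(b^3 + 3*b^2 - 4*b) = b*(b + 2)*(b^2 + 3*b - 4) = b*(b - 1)*(b + 2)*(b + 4)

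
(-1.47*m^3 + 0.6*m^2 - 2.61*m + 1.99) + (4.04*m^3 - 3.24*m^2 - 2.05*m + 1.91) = 2.57*m^3 - 2.64*m^2 - 4.66*m + 3.9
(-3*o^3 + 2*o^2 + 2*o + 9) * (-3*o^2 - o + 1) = 9*o^5 - 3*o^4 - 11*o^3 - 27*o^2 - 7*o + 9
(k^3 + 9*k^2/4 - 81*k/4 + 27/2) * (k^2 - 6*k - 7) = k^5 - 15*k^4/4 - 163*k^3/4 + 477*k^2/4 + 243*k/4 - 189/2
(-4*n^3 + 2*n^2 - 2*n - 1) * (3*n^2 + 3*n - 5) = -12*n^5 - 6*n^4 + 20*n^3 - 19*n^2 + 7*n + 5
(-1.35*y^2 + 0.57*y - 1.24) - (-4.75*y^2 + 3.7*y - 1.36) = 3.4*y^2 - 3.13*y + 0.12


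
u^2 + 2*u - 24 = (u - 4)*(u + 6)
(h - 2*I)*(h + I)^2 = h^3 + 3*h + 2*I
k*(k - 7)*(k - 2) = k^3 - 9*k^2 + 14*k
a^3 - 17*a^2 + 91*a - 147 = (a - 7)^2*(a - 3)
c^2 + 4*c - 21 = (c - 3)*(c + 7)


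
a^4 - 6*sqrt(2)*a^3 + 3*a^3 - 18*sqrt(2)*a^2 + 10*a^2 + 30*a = a*(a + 3)*(a - 5*sqrt(2))*(a - sqrt(2))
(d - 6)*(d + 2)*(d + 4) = d^3 - 28*d - 48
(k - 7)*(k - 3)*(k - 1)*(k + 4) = k^4 - 7*k^3 - 13*k^2 + 103*k - 84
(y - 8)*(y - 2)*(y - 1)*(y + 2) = y^4 - 9*y^3 + 4*y^2 + 36*y - 32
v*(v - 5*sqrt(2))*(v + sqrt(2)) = v^3 - 4*sqrt(2)*v^2 - 10*v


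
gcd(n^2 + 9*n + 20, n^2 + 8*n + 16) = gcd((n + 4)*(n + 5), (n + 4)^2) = n + 4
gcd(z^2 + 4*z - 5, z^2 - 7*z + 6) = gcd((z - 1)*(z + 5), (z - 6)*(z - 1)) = z - 1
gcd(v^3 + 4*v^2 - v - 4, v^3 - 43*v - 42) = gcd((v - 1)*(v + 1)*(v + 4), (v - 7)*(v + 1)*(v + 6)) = v + 1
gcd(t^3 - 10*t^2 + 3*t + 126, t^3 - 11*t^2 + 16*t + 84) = t^2 - 13*t + 42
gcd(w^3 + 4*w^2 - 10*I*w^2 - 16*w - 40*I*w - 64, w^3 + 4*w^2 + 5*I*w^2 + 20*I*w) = w + 4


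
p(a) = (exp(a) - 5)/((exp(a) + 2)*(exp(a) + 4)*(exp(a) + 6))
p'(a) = -(exp(a) - 5)*exp(a)/((exp(a) + 2)*(exp(a) + 4)*(exp(a) + 6)^2) - (exp(a) - 5)*exp(a)/((exp(a) + 2)*(exp(a) + 4)^2*(exp(a) + 6)) - (exp(a) - 5)*exp(a)/((exp(a) + 2)^2*(exp(a) + 4)*(exp(a) + 6)) + exp(a)/((exp(a) + 2)*(exp(a) + 4)*(exp(a) + 6))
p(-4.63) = -0.10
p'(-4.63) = 0.00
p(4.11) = 0.00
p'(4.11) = -0.00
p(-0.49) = -0.06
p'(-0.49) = 0.03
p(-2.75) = -0.10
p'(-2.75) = 0.01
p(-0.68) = -0.06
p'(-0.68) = 0.03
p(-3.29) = -0.10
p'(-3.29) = 0.00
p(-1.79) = -0.09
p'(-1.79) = 0.02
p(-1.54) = -0.08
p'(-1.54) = 0.02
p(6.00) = 0.00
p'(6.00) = 0.00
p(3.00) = 0.00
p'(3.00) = 0.00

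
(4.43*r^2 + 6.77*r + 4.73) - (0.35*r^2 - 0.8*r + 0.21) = 4.08*r^2 + 7.57*r + 4.52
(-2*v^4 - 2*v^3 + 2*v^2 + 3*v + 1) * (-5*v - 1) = 10*v^5 + 12*v^4 - 8*v^3 - 17*v^2 - 8*v - 1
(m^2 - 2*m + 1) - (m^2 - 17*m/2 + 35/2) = 13*m/2 - 33/2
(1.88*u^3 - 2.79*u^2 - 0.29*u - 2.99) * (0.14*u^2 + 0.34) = 0.2632*u^5 - 0.3906*u^4 + 0.5986*u^3 - 1.3672*u^2 - 0.0986*u - 1.0166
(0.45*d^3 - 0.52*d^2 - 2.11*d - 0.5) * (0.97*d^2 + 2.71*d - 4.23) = 0.4365*d^5 + 0.7151*d^4 - 5.3594*d^3 - 4.0035*d^2 + 7.5703*d + 2.115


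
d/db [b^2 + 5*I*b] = 2*b + 5*I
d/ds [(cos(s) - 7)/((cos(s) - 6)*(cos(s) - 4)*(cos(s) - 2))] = (339*cos(s) - 33*cos(2*s) + cos(3*s) - 553)*sin(s)/(2*(cos(s) - 6)^2*(cos(s) - 4)^2*(cos(s) - 2)^2)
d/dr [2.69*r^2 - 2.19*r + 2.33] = 5.38*r - 2.19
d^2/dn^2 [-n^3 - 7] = -6*n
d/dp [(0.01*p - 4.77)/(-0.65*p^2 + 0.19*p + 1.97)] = (0.0065*p^2 - 6.201*p + 0.926)/(0.4225*p^4 - 0.247*p^3 - 2.5249*p^2 + 0.7486*p + 3.8809)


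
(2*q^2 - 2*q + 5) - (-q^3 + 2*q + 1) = q^3 + 2*q^2 - 4*q + 4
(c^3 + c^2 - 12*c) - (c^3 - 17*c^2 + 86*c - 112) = 18*c^2 - 98*c + 112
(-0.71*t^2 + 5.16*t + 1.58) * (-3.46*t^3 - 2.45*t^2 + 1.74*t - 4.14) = 2.4566*t^5 - 16.1141*t^4 - 19.3442*t^3 + 8.0468*t^2 - 18.6132*t - 6.5412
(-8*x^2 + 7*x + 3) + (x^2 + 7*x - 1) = -7*x^2 + 14*x + 2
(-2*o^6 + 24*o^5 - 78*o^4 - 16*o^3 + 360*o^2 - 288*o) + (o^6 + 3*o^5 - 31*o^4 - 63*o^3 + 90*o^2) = -o^6 + 27*o^5 - 109*o^4 - 79*o^3 + 450*o^2 - 288*o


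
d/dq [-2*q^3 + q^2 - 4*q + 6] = -6*q^2 + 2*q - 4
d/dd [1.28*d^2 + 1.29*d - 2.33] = 2.56*d + 1.29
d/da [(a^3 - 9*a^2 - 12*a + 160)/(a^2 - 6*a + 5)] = (a^2 - 2*a + 36)/(a^2 - 2*a + 1)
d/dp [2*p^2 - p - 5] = 4*p - 1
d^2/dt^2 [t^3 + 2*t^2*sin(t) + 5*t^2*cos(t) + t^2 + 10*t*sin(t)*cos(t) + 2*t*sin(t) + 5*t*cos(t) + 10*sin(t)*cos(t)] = -2*t^2*sin(t) - 5*t^2*cos(t) - 22*t*sin(t) - 20*t*sin(2*t) + 3*t*cos(t) + 6*t - 6*sin(t) + 14*cos(t) + 20*sqrt(2)*cos(2*t + pi/4) + 2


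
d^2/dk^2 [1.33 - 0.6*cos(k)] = 0.6*cos(k)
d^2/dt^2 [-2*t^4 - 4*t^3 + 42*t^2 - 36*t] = -24*t^2 - 24*t + 84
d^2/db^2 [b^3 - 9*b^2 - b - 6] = 6*b - 18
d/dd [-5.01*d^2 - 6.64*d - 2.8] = -10.02*d - 6.64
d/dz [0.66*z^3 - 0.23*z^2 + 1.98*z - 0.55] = 1.98*z^2 - 0.46*z + 1.98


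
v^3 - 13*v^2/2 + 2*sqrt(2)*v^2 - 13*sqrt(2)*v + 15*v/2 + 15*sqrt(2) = (v - 5)*(v - 3/2)*(v + 2*sqrt(2))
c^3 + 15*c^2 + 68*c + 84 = (c + 2)*(c + 6)*(c + 7)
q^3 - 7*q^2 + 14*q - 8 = (q - 4)*(q - 2)*(q - 1)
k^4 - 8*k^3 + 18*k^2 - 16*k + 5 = (k - 5)*(k - 1)^3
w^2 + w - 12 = (w - 3)*(w + 4)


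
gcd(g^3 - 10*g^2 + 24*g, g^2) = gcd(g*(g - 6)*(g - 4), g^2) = g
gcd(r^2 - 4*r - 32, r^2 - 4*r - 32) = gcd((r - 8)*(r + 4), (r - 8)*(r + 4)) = r^2 - 4*r - 32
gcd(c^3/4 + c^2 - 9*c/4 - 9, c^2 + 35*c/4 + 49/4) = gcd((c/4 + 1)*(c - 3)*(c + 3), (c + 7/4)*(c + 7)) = 1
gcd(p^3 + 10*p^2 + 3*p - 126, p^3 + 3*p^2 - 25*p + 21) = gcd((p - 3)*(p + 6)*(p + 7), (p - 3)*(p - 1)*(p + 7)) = p^2 + 4*p - 21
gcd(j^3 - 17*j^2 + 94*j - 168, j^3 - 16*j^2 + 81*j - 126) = j^2 - 13*j + 42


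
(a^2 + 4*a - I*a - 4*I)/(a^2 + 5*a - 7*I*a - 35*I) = (a^2 + a*(4 - I) - 4*I)/(a^2 + a*(5 - 7*I) - 35*I)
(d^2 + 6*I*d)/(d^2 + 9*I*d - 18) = d/(d + 3*I)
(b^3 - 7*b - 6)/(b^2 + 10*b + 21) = (b^3 - 7*b - 6)/(b^2 + 10*b + 21)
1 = 1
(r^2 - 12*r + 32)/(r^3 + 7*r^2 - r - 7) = (r^2 - 12*r + 32)/(r^3 + 7*r^2 - r - 7)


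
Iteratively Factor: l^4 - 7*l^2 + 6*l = (l - 2)*(l^3 + 2*l^2 - 3*l) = (l - 2)*(l + 3)*(l^2 - l) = l*(l - 2)*(l + 3)*(l - 1)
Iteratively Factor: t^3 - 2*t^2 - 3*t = (t - 3)*(t^2 + t) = (t - 3)*(t + 1)*(t)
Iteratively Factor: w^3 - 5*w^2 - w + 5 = (w - 1)*(w^2 - 4*w - 5) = (w - 1)*(w + 1)*(w - 5)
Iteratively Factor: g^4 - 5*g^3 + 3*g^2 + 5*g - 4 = (g - 1)*(g^3 - 4*g^2 - g + 4) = (g - 1)^2*(g^2 - 3*g - 4) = (g - 1)^2*(g + 1)*(g - 4)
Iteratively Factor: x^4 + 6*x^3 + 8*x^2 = (x + 2)*(x^3 + 4*x^2) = x*(x + 2)*(x^2 + 4*x) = x*(x + 2)*(x + 4)*(x)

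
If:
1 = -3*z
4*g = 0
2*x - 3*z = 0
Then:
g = 0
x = -1/2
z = -1/3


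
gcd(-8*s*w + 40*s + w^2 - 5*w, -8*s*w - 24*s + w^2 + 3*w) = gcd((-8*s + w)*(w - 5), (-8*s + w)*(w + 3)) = 8*s - w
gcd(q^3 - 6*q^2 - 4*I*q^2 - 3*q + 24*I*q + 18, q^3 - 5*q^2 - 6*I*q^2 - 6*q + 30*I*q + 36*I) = q - 6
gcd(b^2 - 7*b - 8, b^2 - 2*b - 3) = b + 1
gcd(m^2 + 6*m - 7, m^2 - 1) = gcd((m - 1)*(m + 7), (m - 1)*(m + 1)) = m - 1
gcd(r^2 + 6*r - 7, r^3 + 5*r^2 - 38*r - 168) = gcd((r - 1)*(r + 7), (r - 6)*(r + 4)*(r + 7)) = r + 7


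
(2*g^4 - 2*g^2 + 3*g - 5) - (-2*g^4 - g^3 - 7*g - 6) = 4*g^4 + g^3 - 2*g^2 + 10*g + 1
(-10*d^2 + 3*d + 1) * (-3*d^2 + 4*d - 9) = 30*d^4 - 49*d^3 + 99*d^2 - 23*d - 9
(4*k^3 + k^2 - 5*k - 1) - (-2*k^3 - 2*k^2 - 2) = 6*k^3 + 3*k^2 - 5*k + 1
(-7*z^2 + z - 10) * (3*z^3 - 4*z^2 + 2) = -21*z^5 + 31*z^4 - 34*z^3 + 26*z^2 + 2*z - 20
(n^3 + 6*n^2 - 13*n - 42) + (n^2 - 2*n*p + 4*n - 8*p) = n^3 + 7*n^2 - 2*n*p - 9*n - 8*p - 42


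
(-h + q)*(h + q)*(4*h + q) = -4*h^3 - h^2*q + 4*h*q^2 + q^3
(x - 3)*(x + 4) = x^2 + x - 12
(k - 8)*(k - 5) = k^2 - 13*k + 40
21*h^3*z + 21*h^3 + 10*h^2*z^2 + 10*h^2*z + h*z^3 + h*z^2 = (3*h + z)*(7*h + z)*(h*z + h)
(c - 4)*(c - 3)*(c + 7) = c^3 - 37*c + 84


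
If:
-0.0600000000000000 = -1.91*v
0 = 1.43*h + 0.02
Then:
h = -0.01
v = 0.03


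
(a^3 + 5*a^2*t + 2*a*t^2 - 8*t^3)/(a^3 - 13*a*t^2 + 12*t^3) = (-a - 2*t)/(-a + 3*t)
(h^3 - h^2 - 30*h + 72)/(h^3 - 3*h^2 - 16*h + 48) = (h + 6)/(h + 4)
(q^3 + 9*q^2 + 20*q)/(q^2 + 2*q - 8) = q*(q + 5)/(q - 2)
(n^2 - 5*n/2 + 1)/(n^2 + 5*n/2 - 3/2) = (n - 2)/(n + 3)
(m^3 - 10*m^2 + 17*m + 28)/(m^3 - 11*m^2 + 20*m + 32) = (m - 7)/(m - 8)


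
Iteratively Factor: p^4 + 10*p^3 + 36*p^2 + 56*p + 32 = (p + 2)*(p^3 + 8*p^2 + 20*p + 16) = (p + 2)^2*(p^2 + 6*p + 8) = (p + 2)^2*(p + 4)*(p + 2)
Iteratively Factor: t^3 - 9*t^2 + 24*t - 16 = (t - 4)*(t^2 - 5*t + 4) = (t - 4)*(t - 1)*(t - 4)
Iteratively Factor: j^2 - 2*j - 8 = (j + 2)*(j - 4)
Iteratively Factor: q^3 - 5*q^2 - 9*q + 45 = (q + 3)*(q^2 - 8*q + 15) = (q - 3)*(q + 3)*(q - 5)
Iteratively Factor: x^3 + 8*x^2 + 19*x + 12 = (x + 1)*(x^2 + 7*x + 12) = (x + 1)*(x + 3)*(x + 4)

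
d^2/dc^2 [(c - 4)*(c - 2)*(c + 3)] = 6*c - 6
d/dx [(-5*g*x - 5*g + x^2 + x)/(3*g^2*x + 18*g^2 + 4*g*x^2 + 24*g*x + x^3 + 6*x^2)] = ((-5*g + 2*x + 1)*(3*g^2*x + 18*g^2 + 4*g*x^2 + 24*g*x + x^3 + 6*x^2) + (5*g*x + 5*g - x^2 - x)*(3*g^2 + 8*g*x + 24*g + 3*x^2 + 12*x))/(3*g^2*x + 18*g^2 + 4*g*x^2 + 24*g*x + x^3 + 6*x^2)^2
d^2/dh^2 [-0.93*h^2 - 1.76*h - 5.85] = -1.86000000000000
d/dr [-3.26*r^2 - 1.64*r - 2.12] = -6.52*r - 1.64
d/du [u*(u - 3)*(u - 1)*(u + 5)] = 4*u^3 + 3*u^2 - 34*u + 15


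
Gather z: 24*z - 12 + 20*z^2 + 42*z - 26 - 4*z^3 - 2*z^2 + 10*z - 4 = -4*z^3 + 18*z^2 + 76*z - 42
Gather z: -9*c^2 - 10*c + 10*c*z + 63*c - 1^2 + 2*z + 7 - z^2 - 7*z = -9*c^2 + 53*c - z^2 + z*(10*c - 5) + 6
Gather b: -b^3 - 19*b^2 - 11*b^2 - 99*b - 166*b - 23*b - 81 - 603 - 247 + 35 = -b^3 - 30*b^2 - 288*b - 896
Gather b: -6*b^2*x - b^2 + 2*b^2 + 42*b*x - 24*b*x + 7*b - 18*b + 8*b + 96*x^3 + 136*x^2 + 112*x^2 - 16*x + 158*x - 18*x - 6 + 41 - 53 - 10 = b^2*(1 - 6*x) + b*(18*x - 3) + 96*x^3 + 248*x^2 + 124*x - 28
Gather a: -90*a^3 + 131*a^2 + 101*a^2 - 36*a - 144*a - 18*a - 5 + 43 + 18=-90*a^3 + 232*a^2 - 198*a + 56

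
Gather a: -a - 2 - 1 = -a - 3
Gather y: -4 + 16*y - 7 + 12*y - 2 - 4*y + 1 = 24*y - 12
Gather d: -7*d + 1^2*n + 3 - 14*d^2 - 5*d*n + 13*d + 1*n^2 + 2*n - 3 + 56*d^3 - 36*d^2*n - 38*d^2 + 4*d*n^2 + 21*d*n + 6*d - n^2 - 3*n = 56*d^3 + d^2*(-36*n - 52) + d*(4*n^2 + 16*n + 12)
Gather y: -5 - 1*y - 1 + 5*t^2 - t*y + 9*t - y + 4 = 5*t^2 + 9*t + y*(-t - 2) - 2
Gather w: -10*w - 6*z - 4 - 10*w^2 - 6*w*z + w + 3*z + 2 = -10*w^2 + w*(-6*z - 9) - 3*z - 2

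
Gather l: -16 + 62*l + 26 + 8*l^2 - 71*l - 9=8*l^2 - 9*l + 1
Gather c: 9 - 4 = 5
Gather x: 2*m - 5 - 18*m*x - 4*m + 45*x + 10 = -2*m + x*(45 - 18*m) + 5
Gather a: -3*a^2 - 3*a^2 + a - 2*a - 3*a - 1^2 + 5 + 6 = -6*a^2 - 4*a + 10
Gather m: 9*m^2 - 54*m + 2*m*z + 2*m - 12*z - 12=9*m^2 + m*(2*z - 52) - 12*z - 12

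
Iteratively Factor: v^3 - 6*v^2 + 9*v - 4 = (v - 1)*(v^2 - 5*v + 4) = (v - 1)^2*(v - 4)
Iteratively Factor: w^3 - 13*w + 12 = (w - 3)*(w^2 + 3*w - 4) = (w - 3)*(w - 1)*(w + 4)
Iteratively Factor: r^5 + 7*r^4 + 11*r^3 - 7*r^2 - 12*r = (r)*(r^4 + 7*r^3 + 11*r^2 - 7*r - 12) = r*(r + 3)*(r^3 + 4*r^2 - r - 4) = r*(r + 3)*(r + 4)*(r^2 - 1) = r*(r + 1)*(r + 3)*(r + 4)*(r - 1)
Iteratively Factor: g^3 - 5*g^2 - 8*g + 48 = (g - 4)*(g^2 - g - 12) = (g - 4)*(g + 3)*(g - 4)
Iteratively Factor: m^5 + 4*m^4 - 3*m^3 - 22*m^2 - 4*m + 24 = (m - 1)*(m^4 + 5*m^3 + 2*m^2 - 20*m - 24) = (m - 2)*(m - 1)*(m^3 + 7*m^2 + 16*m + 12) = (m - 2)*(m - 1)*(m + 2)*(m^2 + 5*m + 6) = (m - 2)*(m - 1)*(m + 2)^2*(m + 3)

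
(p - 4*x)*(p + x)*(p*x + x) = p^3*x - 3*p^2*x^2 + p^2*x - 4*p*x^3 - 3*p*x^2 - 4*x^3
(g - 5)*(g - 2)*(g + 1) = g^3 - 6*g^2 + 3*g + 10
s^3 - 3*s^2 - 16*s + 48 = (s - 4)*(s - 3)*(s + 4)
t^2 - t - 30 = (t - 6)*(t + 5)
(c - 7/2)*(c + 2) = c^2 - 3*c/2 - 7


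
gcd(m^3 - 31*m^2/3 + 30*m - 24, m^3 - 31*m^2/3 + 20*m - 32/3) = m - 4/3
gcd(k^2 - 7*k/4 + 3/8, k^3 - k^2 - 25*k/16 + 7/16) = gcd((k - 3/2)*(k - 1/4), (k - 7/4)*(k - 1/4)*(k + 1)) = k - 1/4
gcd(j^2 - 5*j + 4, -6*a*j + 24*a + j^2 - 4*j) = j - 4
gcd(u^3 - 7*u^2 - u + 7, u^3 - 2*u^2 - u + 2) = u^2 - 1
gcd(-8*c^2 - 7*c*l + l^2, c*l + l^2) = c + l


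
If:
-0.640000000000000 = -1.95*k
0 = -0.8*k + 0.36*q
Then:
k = 0.33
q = 0.73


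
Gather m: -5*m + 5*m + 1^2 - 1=0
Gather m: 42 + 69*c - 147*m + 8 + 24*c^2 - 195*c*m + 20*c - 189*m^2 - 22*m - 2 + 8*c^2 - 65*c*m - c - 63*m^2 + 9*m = 32*c^2 + 88*c - 252*m^2 + m*(-260*c - 160) + 48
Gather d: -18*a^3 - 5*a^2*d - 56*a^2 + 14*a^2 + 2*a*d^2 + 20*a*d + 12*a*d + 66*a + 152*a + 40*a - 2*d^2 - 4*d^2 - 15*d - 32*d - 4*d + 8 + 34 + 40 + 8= -18*a^3 - 42*a^2 + 258*a + d^2*(2*a - 6) + d*(-5*a^2 + 32*a - 51) + 90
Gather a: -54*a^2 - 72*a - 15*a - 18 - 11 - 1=-54*a^2 - 87*a - 30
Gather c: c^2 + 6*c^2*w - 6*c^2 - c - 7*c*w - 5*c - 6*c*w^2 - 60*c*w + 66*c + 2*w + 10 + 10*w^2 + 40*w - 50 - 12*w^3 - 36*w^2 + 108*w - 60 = c^2*(6*w - 5) + c*(-6*w^2 - 67*w + 60) - 12*w^3 - 26*w^2 + 150*w - 100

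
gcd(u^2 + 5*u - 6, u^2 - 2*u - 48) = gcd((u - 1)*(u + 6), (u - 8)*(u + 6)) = u + 6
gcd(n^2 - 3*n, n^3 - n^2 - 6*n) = n^2 - 3*n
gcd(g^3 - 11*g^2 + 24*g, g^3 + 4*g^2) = g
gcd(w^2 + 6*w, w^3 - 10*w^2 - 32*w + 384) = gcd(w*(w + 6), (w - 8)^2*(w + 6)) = w + 6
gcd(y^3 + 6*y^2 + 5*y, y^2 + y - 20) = y + 5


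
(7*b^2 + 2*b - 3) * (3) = 21*b^2 + 6*b - 9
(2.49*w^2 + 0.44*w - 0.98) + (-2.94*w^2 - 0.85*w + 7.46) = -0.45*w^2 - 0.41*w + 6.48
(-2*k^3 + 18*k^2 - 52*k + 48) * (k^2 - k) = -2*k^5 + 20*k^4 - 70*k^3 + 100*k^2 - 48*k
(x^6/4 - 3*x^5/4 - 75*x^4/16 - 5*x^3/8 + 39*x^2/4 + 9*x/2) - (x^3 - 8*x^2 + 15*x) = x^6/4 - 3*x^5/4 - 75*x^4/16 - 13*x^3/8 + 71*x^2/4 - 21*x/2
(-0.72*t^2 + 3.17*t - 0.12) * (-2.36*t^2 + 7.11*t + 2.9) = 1.6992*t^4 - 12.6004*t^3 + 20.7339*t^2 + 8.3398*t - 0.348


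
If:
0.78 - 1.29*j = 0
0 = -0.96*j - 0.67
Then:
No Solution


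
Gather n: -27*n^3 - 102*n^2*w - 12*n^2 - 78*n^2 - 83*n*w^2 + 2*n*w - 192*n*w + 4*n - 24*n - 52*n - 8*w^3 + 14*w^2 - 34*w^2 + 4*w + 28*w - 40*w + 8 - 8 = -27*n^3 + n^2*(-102*w - 90) + n*(-83*w^2 - 190*w - 72) - 8*w^3 - 20*w^2 - 8*w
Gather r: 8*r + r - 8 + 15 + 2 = 9*r + 9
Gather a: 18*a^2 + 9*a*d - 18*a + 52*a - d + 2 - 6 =18*a^2 + a*(9*d + 34) - d - 4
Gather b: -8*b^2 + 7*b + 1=-8*b^2 + 7*b + 1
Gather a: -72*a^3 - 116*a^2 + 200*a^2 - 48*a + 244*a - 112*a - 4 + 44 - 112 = -72*a^3 + 84*a^2 + 84*a - 72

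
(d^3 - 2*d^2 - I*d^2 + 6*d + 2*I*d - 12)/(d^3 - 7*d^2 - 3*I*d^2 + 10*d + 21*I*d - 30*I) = (d + 2*I)/(d - 5)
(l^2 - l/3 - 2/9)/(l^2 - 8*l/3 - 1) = (l - 2/3)/(l - 3)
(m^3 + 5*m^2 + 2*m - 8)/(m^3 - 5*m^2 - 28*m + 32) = (m + 2)/(m - 8)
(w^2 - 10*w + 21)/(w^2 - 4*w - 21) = (w - 3)/(w + 3)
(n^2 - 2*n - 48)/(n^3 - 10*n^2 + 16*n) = (n + 6)/(n*(n - 2))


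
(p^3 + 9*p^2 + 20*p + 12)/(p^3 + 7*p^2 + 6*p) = (p + 2)/p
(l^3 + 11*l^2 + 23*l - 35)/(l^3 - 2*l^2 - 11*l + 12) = (l^2 + 12*l + 35)/(l^2 - l - 12)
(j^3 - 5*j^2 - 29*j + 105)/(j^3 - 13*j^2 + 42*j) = (j^2 + 2*j - 15)/(j*(j - 6))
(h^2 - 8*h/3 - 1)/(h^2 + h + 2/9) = 3*(h - 3)/(3*h + 2)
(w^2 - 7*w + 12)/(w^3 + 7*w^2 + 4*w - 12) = (w^2 - 7*w + 12)/(w^3 + 7*w^2 + 4*w - 12)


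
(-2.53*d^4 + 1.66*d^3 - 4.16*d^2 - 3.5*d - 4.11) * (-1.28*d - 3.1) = 3.2384*d^5 + 5.7182*d^4 + 0.178800000000001*d^3 + 17.376*d^2 + 16.1108*d + 12.741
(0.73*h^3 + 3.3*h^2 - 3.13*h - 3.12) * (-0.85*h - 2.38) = -0.6205*h^4 - 4.5424*h^3 - 5.1935*h^2 + 10.1014*h + 7.4256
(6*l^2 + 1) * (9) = 54*l^2 + 9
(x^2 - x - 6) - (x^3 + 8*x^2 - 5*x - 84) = -x^3 - 7*x^2 + 4*x + 78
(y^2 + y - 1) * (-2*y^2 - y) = -2*y^4 - 3*y^3 + y^2 + y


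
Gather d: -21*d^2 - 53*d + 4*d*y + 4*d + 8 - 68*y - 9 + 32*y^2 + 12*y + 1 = -21*d^2 + d*(4*y - 49) + 32*y^2 - 56*y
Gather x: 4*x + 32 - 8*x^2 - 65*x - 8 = -8*x^2 - 61*x + 24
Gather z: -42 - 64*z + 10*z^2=10*z^2 - 64*z - 42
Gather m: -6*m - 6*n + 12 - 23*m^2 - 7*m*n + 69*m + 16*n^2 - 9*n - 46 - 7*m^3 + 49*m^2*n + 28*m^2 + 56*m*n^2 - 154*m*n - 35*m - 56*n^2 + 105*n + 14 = -7*m^3 + m^2*(49*n + 5) + m*(56*n^2 - 161*n + 28) - 40*n^2 + 90*n - 20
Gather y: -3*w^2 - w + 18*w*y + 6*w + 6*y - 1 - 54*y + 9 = -3*w^2 + 5*w + y*(18*w - 48) + 8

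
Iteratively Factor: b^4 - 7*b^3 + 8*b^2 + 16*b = (b - 4)*(b^3 - 3*b^2 - 4*b) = (b - 4)^2*(b^2 + b) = b*(b - 4)^2*(b + 1)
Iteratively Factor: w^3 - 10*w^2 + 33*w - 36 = (w - 4)*(w^2 - 6*w + 9) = (w - 4)*(w - 3)*(w - 3)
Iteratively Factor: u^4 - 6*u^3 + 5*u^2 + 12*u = (u - 3)*(u^3 - 3*u^2 - 4*u) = (u - 3)*(u + 1)*(u^2 - 4*u) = (u - 4)*(u - 3)*(u + 1)*(u)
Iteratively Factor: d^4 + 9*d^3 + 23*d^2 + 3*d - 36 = (d - 1)*(d^3 + 10*d^2 + 33*d + 36) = (d - 1)*(d + 3)*(d^2 + 7*d + 12) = (d - 1)*(d + 3)*(d + 4)*(d + 3)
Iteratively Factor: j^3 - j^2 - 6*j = (j - 3)*(j^2 + 2*j) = j*(j - 3)*(j + 2)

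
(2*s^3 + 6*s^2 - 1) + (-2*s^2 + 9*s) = 2*s^3 + 4*s^2 + 9*s - 1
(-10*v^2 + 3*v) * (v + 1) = -10*v^3 - 7*v^2 + 3*v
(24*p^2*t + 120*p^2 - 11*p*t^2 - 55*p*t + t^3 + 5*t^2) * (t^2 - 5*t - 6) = 24*p^2*t^3 - 744*p^2*t - 720*p^2 - 11*p*t^4 + 341*p*t^2 + 330*p*t + t^5 - 31*t^3 - 30*t^2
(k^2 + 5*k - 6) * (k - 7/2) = k^3 + 3*k^2/2 - 47*k/2 + 21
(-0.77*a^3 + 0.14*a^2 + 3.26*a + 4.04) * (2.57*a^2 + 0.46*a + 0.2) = -1.9789*a^5 + 0.00559999999999999*a^4 + 8.2886*a^3 + 11.9104*a^2 + 2.5104*a + 0.808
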